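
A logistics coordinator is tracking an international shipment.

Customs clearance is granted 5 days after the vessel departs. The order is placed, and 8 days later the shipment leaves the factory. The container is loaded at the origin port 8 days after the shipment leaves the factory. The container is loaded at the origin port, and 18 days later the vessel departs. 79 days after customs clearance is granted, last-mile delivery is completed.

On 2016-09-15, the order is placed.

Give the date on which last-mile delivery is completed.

2017-01-11

The order is placed: Sep 15, 2016.
The shipment leaves the factory: Sep 15, 2016 + 8 days = Sep 23, 2016.
The container is loaded at the origin port: Sep 23, 2016 + 8 days = Oct 1, 2016.
The vessel departs: Oct 1, 2016 + 18 days = Oct 19, 2016.
Customs clearance is granted: Oct 19, 2016 + 5 days = Oct 24, 2016.
Last-mile delivery is completed: Oct 24, 2016 + 79 days = Jan 11, 2017.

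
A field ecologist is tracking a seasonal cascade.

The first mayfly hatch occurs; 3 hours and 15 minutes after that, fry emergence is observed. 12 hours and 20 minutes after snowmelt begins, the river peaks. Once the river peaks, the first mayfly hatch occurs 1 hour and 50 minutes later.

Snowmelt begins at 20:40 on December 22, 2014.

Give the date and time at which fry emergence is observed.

14:05 on December 23, 2014

Snowmelt begins: 20:40 Dec 22, 2014.
The river peaks: 20:40 Dec 22, 2014 + 12h20m = 09:00 Dec 23, 2014.
The first mayfly hatch occurs: 09:00 Dec 23, 2014 + 1h50m = 10:50 Dec 23, 2014.
Fry emergence is observed: 10:50 Dec 23, 2014 + 3h15m = 14:05 Dec 23, 2014.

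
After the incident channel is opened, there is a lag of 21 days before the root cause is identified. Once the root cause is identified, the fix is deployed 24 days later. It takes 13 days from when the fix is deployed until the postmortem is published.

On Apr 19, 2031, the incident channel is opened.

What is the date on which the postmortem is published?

Jun 16, 2031

The incident channel is opened: Apr 19, 2031.
The root cause is identified: Apr 19, 2031 + 21 days = May 10, 2031.
The fix is deployed: May 10, 2031 + 24 days = Jun 3, 2031.
The postmortem is published: Jun 3, 2031 + 13 days = Jun 16, 2031.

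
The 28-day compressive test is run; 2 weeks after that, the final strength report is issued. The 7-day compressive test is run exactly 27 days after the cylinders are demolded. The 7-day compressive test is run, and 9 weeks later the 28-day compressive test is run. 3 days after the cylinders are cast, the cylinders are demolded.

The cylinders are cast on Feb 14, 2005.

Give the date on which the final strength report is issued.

Jun 1, 2005

The cylinders are cast: Feb 14, 2005.
The cylinders are demolded: Feb 14, 2005 + 3 days = Feb 17, 2005.
The 7-day compressive test is run: Feb 17, 2005 + 27 days = Mar 16, 2005.
The 28-day compressive test is run: Mar 16, 2005 + 9 weeks = May 18, 2005.
The final strength report is issued: May 18, 2005 + 2 weeks = Jun 1, 2005.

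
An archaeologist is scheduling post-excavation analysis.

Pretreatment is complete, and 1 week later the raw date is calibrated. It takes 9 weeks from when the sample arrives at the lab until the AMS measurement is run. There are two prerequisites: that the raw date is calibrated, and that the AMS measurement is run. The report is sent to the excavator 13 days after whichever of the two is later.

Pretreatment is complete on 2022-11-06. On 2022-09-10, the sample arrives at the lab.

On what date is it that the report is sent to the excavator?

2022-11-26

Pretreatment is complete: Nov 6, 2022.
The raw date is calibrated: Nov 6, 2022 + 1 week = Nov 13, 2022.
The sample arrives at the lab: Sep 10, 2022.
The AMS measurement is run: Sep 10, 2022 + 9 weeks = Nov 12, 2022.
Both prerequisites met — the raw date is calibrated (Nov 13, 2022), the AMS measurement is run (Nov 12, 2022); the later is Nov 13, 2022.
The report is sent to the excavator: Nov 13, 2022 + 13 days = Nov 26, 2022.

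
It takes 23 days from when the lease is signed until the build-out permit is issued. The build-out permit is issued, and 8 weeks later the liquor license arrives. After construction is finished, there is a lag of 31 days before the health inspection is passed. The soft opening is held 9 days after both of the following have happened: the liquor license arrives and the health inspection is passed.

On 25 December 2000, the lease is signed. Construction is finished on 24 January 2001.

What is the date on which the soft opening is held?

The lease is signed: Dec 25, 2000.
The build-out permit is issued: Dec 25, 2000 + 23 days = Jan 17, 2001.
The liquor license arrives: Jan 17, 2001 + 8 weeks = Mar 14, 2001.
Construction is finished: Jan 24, 2001.
The health inspection is passed: Jan 24, 2001 + 31 days = Feb 24, 2001.
Both prerequisites met — the liquor license arrives (Mar 14, 2001), the health inspection is passed (Feb 24, 2001); the later is Mar 14, 2001.
The soft opening is held: Mar 14, 2001 + 9 days = Mar 23, 2001.

23 March 2001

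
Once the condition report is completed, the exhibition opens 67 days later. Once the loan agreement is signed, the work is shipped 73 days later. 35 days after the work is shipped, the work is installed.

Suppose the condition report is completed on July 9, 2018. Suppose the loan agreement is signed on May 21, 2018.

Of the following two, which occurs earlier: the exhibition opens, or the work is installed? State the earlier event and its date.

The work is installed — September 6, 2018

The condition report is completed: Jul 9, 2018.
The exhibition opens: Jul 9, 2018 + 67 days = Sep 14, 2018.
The loan agreement is signed: May 21, 2018.
The work is shipped: May 21, 2018 + 73 days = Aug 2, 2018.
The work is installed: Aug 2, 2018 + 35 days = Sep 6, 2018.
Comparing: the exhibition opens on Sep 14, 2018 vs the work is installed on Sep 6, 2018. Earlier: the work is installed.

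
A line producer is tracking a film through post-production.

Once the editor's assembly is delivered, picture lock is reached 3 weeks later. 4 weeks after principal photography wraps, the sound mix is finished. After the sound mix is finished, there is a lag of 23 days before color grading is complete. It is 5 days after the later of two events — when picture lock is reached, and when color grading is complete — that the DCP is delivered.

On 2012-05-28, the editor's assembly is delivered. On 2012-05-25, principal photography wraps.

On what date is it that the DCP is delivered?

2012-07-20

The editor's assembly is delivered: May 28, 2012.
Picture lock is reached: May 28, 2012 + 3 weeks = Jun 18, 2012.
Principal photography wraps: May 25, 2012.
The sound mix is finished: May 25, 2012 + 4 weeks = Jun 22, 2012.
Color grading is complete: Jun 22, 2012 + 23 days = Jul 15, 2012.
Both prerequisites met — picture lock is reached (Jun 18, 2012), color grading is complete (Jul 15, 2012); the later is Jul 15, 2012.
The DCP is delivered: Jul 15, 2012 + 5 days = Jul 20, 2012.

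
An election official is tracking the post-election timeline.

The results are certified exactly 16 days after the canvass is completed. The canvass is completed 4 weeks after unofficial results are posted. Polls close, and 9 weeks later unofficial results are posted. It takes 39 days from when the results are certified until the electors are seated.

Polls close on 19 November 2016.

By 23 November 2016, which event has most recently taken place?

Polls close

Polls close: Nov 19, 2016.
Unofficial results are posted: Nov 19, 2016 + 9 weeks = Jan 21, 2017.
The canvass is completed: Jan 21, 2017 + 4 weeks = Feb 18, 2017.
The results are certified: Feb 18, 2017 + 16 days = Mar 6, 2017.
The electors are seated: Mar 6, 2017 + 39 days = Apr 14, 2017.
Nov 23, 2016 falls between when polls close (Nov 19, 2016) and when unofficial results are posted (Jan 21, 2017).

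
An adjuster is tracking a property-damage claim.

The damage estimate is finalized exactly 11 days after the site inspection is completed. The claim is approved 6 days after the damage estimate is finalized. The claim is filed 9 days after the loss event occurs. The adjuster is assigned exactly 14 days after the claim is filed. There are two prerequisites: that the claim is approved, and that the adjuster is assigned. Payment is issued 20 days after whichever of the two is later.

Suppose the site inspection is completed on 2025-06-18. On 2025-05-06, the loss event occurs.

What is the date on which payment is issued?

2025-07-25

The site inspection is completed: Jun 18, 2025.
The damage estimate is finalized: Jun 18, 2025 + 11 days = Jun 29, 2025.
The claim is approved: Jun 29, 2025 + 6 days = Jul 5, 2025.
The loss event occurs: May 6, 2025.
The claim is filed: May 6, 2025 + 9 days = May 15, 2025.
The adjuster is assigned: May 15, 2025 + 14 days = May 29, 2025.
Both prerequisites met — the claim is approved (Jul 5, 2025), the adjuster is assigned (May 29, 2025); the later is Jul 5, 2025.
Payment is issued: Jul 5, 2025 + 20 days = Jul 25, 2025.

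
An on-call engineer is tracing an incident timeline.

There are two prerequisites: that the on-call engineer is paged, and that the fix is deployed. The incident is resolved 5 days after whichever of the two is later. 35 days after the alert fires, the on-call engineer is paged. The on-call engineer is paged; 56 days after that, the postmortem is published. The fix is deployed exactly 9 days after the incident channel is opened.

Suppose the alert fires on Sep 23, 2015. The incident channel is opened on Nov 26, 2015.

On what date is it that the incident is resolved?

The alert fires: Sep 23, 2015.
The on-call engineer is paged: Sep 23, 2015 + 35 days = Oct 28, 2015.
The incident channel is opened: Nov 26, 2015.
The fix is deployed: Nov 26, 2015 + 9 days = Dec 5, 2015.
Both prerequisites met — the on-call engineer is paged (Oct 28, 2015), the fix is deployed (Dec 5, 2015); the later is Dec 5, 2015.
The incident is resolved: Dec 5, 2015 + 5 days = Dec 10, 2015.

Dec 10, 2015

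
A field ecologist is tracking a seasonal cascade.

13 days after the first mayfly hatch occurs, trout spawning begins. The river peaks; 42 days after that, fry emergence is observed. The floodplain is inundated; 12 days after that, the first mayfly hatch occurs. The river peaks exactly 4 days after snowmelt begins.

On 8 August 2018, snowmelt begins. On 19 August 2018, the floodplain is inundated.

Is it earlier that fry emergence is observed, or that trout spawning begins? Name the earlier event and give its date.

Snowmelt begins: Aug 8, 2018.
The river peaks: Aug 8, 2018 + 4 days = Aug 12, 2018.
Fry emergence is observed: Aug 12, 2018 + 42 days = Sep 23, 2018.
The floodplain is inundated: Aug 19, 2018.
The first mayfly hatch occurs: Aug 19, 2018 + 12 days = Aug 31, 2018.
Trout spawning begins: Aug 31, 2018 + 13 days = Sep 13, 2018.
Comparing: fry emergence is observed on Sep 23, 2018 vs trout spawning begins on Sep 13, 2018. Earlier: trout spawning begins.

Trout spawning begins — 13 September 2018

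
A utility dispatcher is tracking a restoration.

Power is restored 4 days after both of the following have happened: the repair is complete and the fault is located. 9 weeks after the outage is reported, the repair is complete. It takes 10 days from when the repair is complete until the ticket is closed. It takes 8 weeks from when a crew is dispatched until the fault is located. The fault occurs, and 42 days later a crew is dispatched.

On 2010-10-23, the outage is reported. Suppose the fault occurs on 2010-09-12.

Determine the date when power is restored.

The outage is reported: Oct 23, 2010.
The repair is complete: Oct 23, 2010 + 9 weeks = Dec 25, 2010.
The fault occurs: Sep 12, 2010.
A crew is dispatched: Sep 12, 2010 + 42 days = Oct 24, 2010.
The fault is located: Oct 24, 2010 + 8 weeks = Dec 19, 2010.
Both prerequisites met — the repair is complete (Dec 25, 2010), the fault is located (Dec 19, 2010); the later is Dec 25, 2010.
Power is restored: Dec 25, 2010 + 4 days = Dec 29, 2010.

2010-12-29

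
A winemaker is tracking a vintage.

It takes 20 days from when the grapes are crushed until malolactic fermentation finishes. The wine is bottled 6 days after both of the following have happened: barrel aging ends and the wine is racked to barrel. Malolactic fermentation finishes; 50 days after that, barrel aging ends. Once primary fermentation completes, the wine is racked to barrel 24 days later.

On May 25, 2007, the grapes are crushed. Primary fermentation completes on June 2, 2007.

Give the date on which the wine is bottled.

The grapes are crushed: May 25, 2007.
Malolactic fermentation finishes: May 25, 2007 + 20 days = Jun 14, 2007.
Barrel aging ends: Jun 14, 2007 + 50 days = Aug 3, 2007.
Primary fermentation completes: Jun 2, 2007.
The wine is racked to barrel: Jun 2, 2007 + 24 days = Jun 26, 2007.
Both prerequisites met — barrel aging ends (Aug 3, 2007), the wine is racked to barrel (Jun 26, 2007); the later is Aug 3, 2007.
The wine is bottled: Aug 3, 2007 + 6 days = Aug 9, 2007.

August 9, 2007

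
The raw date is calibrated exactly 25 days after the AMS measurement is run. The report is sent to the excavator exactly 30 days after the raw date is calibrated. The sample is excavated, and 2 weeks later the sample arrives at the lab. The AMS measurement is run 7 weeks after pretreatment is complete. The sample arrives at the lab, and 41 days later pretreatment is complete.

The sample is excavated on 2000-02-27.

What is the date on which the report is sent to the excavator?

2000-08-04

The sample is excavated: Feb 27, 2000.
The sample arrives at the lab: Feb 27, 2000 + 2 weeks = Mar 12, 2000.
Pretreatment is complete: Mar 12, 2000 + 41 days = Apr 22, 2000.
The AMS measurement is run: Apr 22, 2000 + 7 weeks = Jun 10, 2000.
The raw date is calibrated: Jun 10, 2000 + 25 days = Jul 5, 2000.
The report is sent to the excavator: Jul 5, 2000 + 30 days = Aug 4, 2000.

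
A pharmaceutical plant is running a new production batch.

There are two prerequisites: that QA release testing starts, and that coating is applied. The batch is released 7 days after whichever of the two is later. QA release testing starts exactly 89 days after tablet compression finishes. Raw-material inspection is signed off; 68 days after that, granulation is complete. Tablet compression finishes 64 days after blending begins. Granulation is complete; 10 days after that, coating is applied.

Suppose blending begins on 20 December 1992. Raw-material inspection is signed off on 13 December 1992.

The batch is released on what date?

Blending begins: Dec 20, 1992.
Tablet compression finishes: Dec 20, 1992 + 64 days = Feb 22, 1993.
QA release testing starts: Feb 22, 1993 + 89 days = May 22, 1993.
Raw-material inspection is signed off: Dec 13, 1992.
Granulation is complete: Dec 13, 1992 + 68 days = Feb 19, 1993.
Coating is applied: Feb 19, 1993 + 10 days = Mar 1, 1993.
Both prerequisites met — QA release testing starts (May 22, 1993), coating is applied (Mar 1, 1993); the later is May 22, 1993.
The batch is released: May 22, 1993 + 7 days = May 29, 1993.

29 May 1993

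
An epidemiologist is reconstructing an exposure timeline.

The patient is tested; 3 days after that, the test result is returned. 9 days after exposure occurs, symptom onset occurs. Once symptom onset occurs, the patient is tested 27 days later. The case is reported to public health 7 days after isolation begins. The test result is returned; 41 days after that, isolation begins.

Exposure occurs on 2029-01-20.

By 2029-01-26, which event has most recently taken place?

Exposure occurs

Exposure occurs: Jan 20, 2029.
Symptom onset occurs: Jan 20, 2029 + 9 days = Jan 29, 2029.
The patient is tested: Jan 29, 2029 + 27 days = Feb 25, 2029.
The test result is returned: Feb 25, 2029 + 3 days = Feb 28, 2029.
Isolation begins: Feb 28, 2029 + 41 days = Apr 10, 2029.
The case is reported to public health: Apr 10, 2029 + 7 days = Apr 17, 2029.
Jan 26, 2029 falls between when exposure occurs (Jan 20, 2029) and when symptom onset occurs (Jan 29, 2029).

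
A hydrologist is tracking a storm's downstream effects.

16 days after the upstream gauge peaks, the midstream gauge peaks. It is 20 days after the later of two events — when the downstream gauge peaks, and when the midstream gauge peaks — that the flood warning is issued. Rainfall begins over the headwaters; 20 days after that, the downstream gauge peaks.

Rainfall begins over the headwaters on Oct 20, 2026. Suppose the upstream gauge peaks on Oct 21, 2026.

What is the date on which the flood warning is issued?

Nov 29, 2026

Rainfall begins over the headwaters: Oct 20, 2026.
The downstream gauge peaks: Oct 20, 2026 + 20 days = Nov 9, 2026.
The upstream gauge peaks: Oct 21, 2026.
The midstream gauge peaks: Oct 21, 2026 + 16 days = Nov 6, 2026.
Both prerequisites met — the downstream gauge peaks (Nov 9, 2026), the midstream gauge peaks (Nov 6, 2026); the later is Nov 9, 2026.
The flood warning is issued: Nov 9, 2026 + 20 days = Nov 29, 2026.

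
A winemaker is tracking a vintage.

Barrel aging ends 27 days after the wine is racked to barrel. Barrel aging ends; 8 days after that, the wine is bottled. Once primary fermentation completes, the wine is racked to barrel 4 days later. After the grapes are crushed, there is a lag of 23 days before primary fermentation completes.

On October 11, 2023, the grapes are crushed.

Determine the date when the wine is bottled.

December 12, 2023

The grapes are crushed: Oct 11, 2023.
Primary fermentation completes: Oct 11, 2023 + 23 days = Nov 3, 2023.
The wine is racked to barrel: Nov 3, 2023 + 4 days = Nov 7, 2023.
Barrel aging ends: Nov 7, 2023 + 27 days = Dec 4, 2023.
The wine is bottled: Dec 4, 2023 + 8 days = Dec 12, 2023.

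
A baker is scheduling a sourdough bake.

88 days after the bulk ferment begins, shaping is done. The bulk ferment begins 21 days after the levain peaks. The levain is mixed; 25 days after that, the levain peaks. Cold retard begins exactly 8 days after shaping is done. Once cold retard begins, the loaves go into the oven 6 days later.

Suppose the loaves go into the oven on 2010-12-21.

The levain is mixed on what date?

2010-07-26

The loaves go into the oven: Dec 21, 2010.
Cold retard begins: Dec 21, 2010 − 6 days = Dec 15, 2010.
Shaping is done: Dec 15, 2010 − 8 days = Dec 7, 2010.
The bulk ferment begins: Dec 7, 2010 − 88 days = Sep 10, 2010.
The levain peaks: Sep 10, 2010 − 21 days = Aug 20, 2010.
The levain is mixed: Aug 20, 2010 − 25 days = Jul 26, 2010.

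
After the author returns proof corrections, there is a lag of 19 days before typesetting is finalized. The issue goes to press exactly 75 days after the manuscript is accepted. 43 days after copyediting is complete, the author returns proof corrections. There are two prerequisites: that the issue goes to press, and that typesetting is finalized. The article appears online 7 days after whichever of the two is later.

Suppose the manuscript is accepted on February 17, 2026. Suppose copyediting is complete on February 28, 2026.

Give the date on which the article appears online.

The manuscript is accepted: Feb 17, 2026.
The issue goes to press: Feb 17, 2026 + 75 days = May 3, 2026.
Copyediting is complete: Feb 28, 2026.
The author returns proof corrections: Feb 28, 2026 + 43 days = Apr 12, 2026.
Typesetting is finalized: Apr 12, 2026 + 19 days = May 1, 2026.
Both prerequisites met — the issue goes to press (May 3, 2026), typesetting is finalized (May 1, 2026); the later is May 3, 2026.
The article appears online: May 3, 2026 + 7 days = May 10, 2026.

May 10, 2026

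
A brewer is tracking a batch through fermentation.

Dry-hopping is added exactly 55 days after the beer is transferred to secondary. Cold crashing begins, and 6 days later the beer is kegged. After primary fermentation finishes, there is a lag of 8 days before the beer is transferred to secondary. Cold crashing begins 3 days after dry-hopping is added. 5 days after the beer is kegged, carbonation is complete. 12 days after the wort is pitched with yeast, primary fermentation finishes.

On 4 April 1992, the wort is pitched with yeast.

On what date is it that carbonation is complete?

The wort is pitched with yeast: Apr 4, 1992.
Primary fermentation finishes: Apr 4, 1992 + 12 days = Apr 16, 1992.
The beer is transferred to secondary: Apr 16, 1992 + 8 days = Apr 24, 1992.
Dry-hopping is added: Apr 24, 1992 + 55 days = Jun 18, 1992.
Cold crashing begins: Jun 18, 1992 + 3 days = Jun 21, 1992.
The beer is kegged: Jun 21, 1992 + 6 days = Jun 27, 1992.
Carbonation is complete: Jun 27, 1992 + 5 days = Jul 2, 1992.

2 July 1992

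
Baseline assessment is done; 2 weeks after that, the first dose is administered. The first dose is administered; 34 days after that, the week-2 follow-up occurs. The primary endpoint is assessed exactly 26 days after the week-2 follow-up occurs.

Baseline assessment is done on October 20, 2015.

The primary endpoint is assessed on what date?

January 2, 2016

Baseline assessment is done: Oct 20, 2015.
The first dose is administered: Oct 20, 2015 + 2 weeks = Nov 3, 2015.
The week-2 follow-up occurs: Nov 3, 2015 + 34 days = Dec 7, 2015.
The primary endpoint is assessed: Dec 7, 2015 + 26 days = Jan 2, 2016.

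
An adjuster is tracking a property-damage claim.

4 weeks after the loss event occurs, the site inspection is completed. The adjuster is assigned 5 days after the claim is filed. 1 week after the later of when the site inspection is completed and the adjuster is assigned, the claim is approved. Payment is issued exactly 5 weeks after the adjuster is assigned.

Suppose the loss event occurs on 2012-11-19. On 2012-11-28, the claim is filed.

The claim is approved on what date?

The loss event occurs: Nov 19, 2012.
The site inspection is completed: Nov 19, 2012 + 4 weeks = Dec 17, 2012.
The claim is filed: Nov 28, 2012.
The adjuster is assigned: Nov 28, 2012 + 5 days = Dec 3, 2012.
Both prerequisites met — the site inspection is completed (Dec 17, 2012), the adjuster is assigned (Dec 3, 2012); the later is Dec 17, 2012.
The claim is approved: Dec 17, 2012 + 1 week = Dec 24, 2012.

2012-12-24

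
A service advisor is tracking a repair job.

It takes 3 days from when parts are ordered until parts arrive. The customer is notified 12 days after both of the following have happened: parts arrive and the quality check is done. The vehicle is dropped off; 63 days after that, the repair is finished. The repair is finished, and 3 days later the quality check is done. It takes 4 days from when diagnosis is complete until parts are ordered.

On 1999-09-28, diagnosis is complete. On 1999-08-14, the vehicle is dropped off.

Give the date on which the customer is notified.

Diagnosis is complete: Sep 28, 1999.
Parts are ordered: Sep 28, 1999 + 4 days = Oct 2, 1999.
Parts arrive: Oct 2, 1999 + 3 days = Oct 5, 1999.
The vehicle is dropped off: Aug 14, 1999.
The repair is finished: Aug 14, 1999 + 63 days = Oct 16, 1999.
The quality check is done: Oct 16, 1999 + 3 days = Oct 19, 1999.
Both prerequisites met — parts arrive (Oct 5, 1999), the quality check is done (Oct 19, 1999); the later is Oct 19, 1999.
The customer is notified: Oct 19, 1999 + 12 days = Oct 31, 1999.

1999-10-31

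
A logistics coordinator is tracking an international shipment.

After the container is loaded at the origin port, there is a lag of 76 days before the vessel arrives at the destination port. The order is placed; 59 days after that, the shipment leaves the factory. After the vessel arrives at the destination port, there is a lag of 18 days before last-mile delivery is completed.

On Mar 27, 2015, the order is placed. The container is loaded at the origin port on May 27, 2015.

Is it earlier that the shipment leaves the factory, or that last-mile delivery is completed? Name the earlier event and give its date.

The shipment leaves the factory — May 25, 2015

The order is placed: Mar 27, 2015.
The shipment leaves the factory: Mar 27, 2015 + 59 days = May 25, 2015.
The container is loaded at the origin port: May 27, 2015.
The vessel arrives at the destination port: May 27, 2015 + 76 days = Aug 11, 2015.
Last-mile delivery is completed: Aug 11, 2015 + 18 days = Aug 29, 2015.
Comparing: the shipment leaves the factory on May 25, 2015 vs last-mile delivery is completed on Aug 29, 2015. Earlier: the shipment leaves the factory.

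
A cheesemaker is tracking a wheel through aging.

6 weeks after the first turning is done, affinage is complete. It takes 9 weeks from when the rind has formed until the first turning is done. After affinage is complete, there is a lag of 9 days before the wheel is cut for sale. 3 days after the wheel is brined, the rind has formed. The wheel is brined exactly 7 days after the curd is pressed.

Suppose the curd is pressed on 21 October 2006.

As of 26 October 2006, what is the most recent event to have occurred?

The curd is pressed

The curd is pressed: Oct 21, 2006.
The wheel is brined: Oct 21, 2006 + 7 days = Oct 28, 2006.
The rind has formed: Oct 28, 2006 + 3 days = Oct 31, 2006.
The first turning is done: Oct 31, 2006 + 9 weeks = Jan 2, 2007.
Affinage is complete: Jan 2, 2007 + 6 weeks = Feb 13, 2007.
The wheel is cut for sale: Feb 13, 2007 + 9 days = Feb 22, 2007.
Oct 26, 2006 falls between when the curd is pressed (Oct 21, 2006) and when the wheel is brined (Oct 28, 2006).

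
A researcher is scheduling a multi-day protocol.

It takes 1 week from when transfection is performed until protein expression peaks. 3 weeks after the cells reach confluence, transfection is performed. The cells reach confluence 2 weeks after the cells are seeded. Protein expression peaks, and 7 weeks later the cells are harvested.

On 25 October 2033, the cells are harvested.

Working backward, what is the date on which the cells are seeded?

26 July 2033

The cells are harvested: Oct 25, 2033.
Protein expression peaks: Oct 25, 2033 − 7 weeks = Sep 6, 2033.
Transfection is performed: Sep 6, 2033 − 1 week = Aug 30, 2033.
The cells reach confluence: Aug 30, 2033 − 3 weeks = Aug 9, 2033.
The cells are seeded: Aug 9, 2033 − 2 weeks = Jul 26, 2033.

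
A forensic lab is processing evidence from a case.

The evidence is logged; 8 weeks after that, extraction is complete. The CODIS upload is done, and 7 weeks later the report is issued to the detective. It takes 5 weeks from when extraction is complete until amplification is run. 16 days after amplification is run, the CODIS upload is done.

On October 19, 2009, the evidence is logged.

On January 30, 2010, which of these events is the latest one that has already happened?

Amplification is run

The evidence is logged: Oct 19, 2009.
Extraction is complete: Oct 19, 2009 + 8 weeks = Dec 14, 2009.
Amplification is run: Dec 14, 2009 + 5 weeks = Jan 18, 2010.
The CODIS upload is done: Jan 18, 2010 + 16 days = Feb 3, 2010.
The report is issued to the detective: Feb 3, 2010 + 7 weeks = Mar 24, 2010.
Jan 30, 2010 falls between when amplification is run (Jan 18, 2010) and when the CODIS upload is done (Feb 3, 2010).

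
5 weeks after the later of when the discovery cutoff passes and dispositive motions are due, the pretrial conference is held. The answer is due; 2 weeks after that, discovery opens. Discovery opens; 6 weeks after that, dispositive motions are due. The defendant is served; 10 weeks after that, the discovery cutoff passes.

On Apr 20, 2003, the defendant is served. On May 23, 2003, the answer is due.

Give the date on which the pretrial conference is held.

Aug 22, 2003

The defendant is served: Apr 20, 2003.
The discovery cutoff passes: Apr 20, 2003 + 10 weeks = Jun 29, 2003.
The answer is due: May 23, 2003.
Discovery opens: May 23, 2003 + 2 weeks = Jun 6, 2003.
Dispositive motions are due: Jun 6, 2003 + 6 weeks = Jul 18, 2003.
Both prerequisites met — the discovery cutoff passes (Jun 29, 2003), dispositive motions are due (Jul 18, 2003); the later is Jul 18, 2003.
The pretrial conference is held: Jul 18, 2003 + 5 weeks = Aug 22, 2003.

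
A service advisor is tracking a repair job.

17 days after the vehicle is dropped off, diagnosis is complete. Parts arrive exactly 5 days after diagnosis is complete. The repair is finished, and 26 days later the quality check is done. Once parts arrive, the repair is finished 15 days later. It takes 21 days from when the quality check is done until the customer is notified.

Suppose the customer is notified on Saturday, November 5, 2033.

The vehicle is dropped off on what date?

Saturday, August 13, 2033

The customer is notified: Nov 5, 2033.
The quality check is done: Nov 5, 2033 − 21 days = Oct 15, 2033.
The repair is finished: Oct 15, 2033 − 26 days = Sep 19, 2033.
Parts arrive: Sep 19, 2033 − 15 days = Sep 4, 2033.
Diagnosis is complete: Sep 4, 2033 − 5 days = Aug 30, 2033.
The vehicle is dropped off: Aug 30, 2033 − 17 days = Aug 13, 2033.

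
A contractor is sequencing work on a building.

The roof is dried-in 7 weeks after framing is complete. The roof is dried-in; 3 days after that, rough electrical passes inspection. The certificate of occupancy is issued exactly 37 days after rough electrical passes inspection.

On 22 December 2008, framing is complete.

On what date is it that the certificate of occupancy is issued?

21 March 2009

Framing is complete: Dec 22, 2008.
The roof is dried-in: Dec 22, 2008 + 7 weeks = Feb 9, 2009.
Rough electrical passes inspection: Feb 9, 2009 + 3 days = Feb 12, 2009.
The certificate of occupancy is issued: Feb 12, 2009 + 37 days = Mar 21, 2009.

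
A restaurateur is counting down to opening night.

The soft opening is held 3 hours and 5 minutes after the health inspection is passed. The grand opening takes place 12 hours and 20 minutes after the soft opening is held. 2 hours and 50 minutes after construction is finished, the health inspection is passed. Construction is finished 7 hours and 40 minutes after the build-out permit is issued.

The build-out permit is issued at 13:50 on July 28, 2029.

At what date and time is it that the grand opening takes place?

The build-out permit is issued: 13:50 Jul 28, 2029.
Construction is finished: 13:50 Jul 28, 2029 + 7h40m = 21:30 Jul 28, 2029.
The health inspection is passed: 21:30 Jul 28, 2029 + 2h50m = 00:20 Jul 29, 2029.
The soft opening is held: 00:20 Jul 29, 2029 + 3h05m = 03:25 Jul 29, 2029.
The grand opening takes place: 03:25 Jul 29, 2029 + 12h20m = 15:45 Jul 29, 2029.

15:45 on July 29, 2029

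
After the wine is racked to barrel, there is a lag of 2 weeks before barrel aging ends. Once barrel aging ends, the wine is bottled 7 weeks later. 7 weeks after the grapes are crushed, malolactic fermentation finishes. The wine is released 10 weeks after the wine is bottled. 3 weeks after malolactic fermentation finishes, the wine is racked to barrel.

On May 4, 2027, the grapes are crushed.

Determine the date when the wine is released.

The grapes are crushed: May 4, 2027.
Malolactic fermentation finishes: May 4, 2027 + 7 weeks = Jun 22, 2027.
The wine is racked to barrel: Jun 22, 2027 + 3 weeks = Jul 13, 2027.
Barrel aging ends: Jul 13, 2027 + 2 weeks = Jul 27, 2027.
The wine is bottled: Jul 27, 2027 + 7 weeks = Sep 14, 2027.
The wine is released: Sep 14, 2027 + 10 weeks = Nov 23, 2027.

November 23, 2027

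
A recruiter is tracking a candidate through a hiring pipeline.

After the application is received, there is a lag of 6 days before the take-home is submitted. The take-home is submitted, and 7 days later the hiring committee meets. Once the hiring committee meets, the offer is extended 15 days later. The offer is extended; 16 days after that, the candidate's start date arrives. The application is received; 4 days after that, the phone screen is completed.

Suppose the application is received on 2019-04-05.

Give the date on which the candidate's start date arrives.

The application is received: Apr 5, 2019.
The take-home is submitted: Apr 5, 2019 + 6 days = Apr 11, 2019.
The hiring committee meets: Apr 11, 2019 + 7 days = Apr 18, 2019.
The offer is extended: Apr 18, 2019 + 15 days = May 3, 2019.
The candidate's start date arrives: May 3, 2019 + 16 days = May 19, 2019.

2019-05-19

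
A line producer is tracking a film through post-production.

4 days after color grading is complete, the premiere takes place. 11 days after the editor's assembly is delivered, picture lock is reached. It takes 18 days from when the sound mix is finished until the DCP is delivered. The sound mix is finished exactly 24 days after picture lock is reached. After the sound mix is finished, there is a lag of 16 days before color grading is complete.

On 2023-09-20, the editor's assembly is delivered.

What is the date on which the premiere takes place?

2023-11-14

The editor's assembly is delivered: Sep 20, 2023.
Picture lock is reached: Sep 20, 2023 + 11 days = Oct 1, 2023.
The sound mix is finished: Oct 1, 2023 + 24 days = Oct 25, 2023.
Color grading is complete: Oct 25, 2023 + 16 days = Nov 10, 2023.
The premiere takes place: Nov 10, 2023 + 4 days = Nov 14, 2023.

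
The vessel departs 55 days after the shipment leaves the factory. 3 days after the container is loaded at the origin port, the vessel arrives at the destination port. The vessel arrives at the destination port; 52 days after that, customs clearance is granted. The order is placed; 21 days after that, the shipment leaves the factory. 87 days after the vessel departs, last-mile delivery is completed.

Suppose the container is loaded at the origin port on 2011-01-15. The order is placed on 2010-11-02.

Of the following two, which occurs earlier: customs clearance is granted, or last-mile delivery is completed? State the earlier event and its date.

Customs clearance is granted — 2011-03-11

The container is loaded at the origin port: Jan 15, 2011.
The vessel arrives at the destination port: Jan 15, 2011 + 3 days = Jan 18, 2011.
Customs clearance is granted: Jan 18, 2011 + 52 days = Mar 11, 2011.
The order is placed: Nov 2, 2010.
The shipment leaves the factory: Nov 2, 2010 + 21 days = Nov 23, 2010.
The vessel departs: Nov 23, 2010 + 55 days = Jan 17, 2011.
Last-mile delivery is completed: Jan 17, 2011 + 87 days = Apr 14, 2011.
Comparing: customs clearance is granted on Mar 11, 2011 vs last-mile delivery is completed on Apr 14, 2011. Earlier: customs clearance is granted.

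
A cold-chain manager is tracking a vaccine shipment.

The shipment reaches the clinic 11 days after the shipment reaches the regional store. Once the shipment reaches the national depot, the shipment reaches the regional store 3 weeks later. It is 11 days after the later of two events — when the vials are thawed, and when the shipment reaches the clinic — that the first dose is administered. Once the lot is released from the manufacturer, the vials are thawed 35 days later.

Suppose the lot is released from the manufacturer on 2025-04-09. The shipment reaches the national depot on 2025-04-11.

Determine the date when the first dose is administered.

2025-05-25

The lot is released from the manufacturer: Apr 9, 2025.
The vials are thawed: Apr 9, 2025 + 35 days = May 14, 2025.
The shipment reaches the national depot: Apr 11, 2025.
The shipment reaches the regional store: Apr 11, 2025 + 3 weeks = May 2, 2025.
The shipment reaches the clinic: May 2, 2025 + 11 days = May 13, 2025.
Both prerequisites met — the vials are thawed (May 14, 2025), the shipment reaches the clinic (May 13, 2025); the later is May 14, 2025.
The first dose is administered: May 14, 2025 + 11 days = May 25, 2025.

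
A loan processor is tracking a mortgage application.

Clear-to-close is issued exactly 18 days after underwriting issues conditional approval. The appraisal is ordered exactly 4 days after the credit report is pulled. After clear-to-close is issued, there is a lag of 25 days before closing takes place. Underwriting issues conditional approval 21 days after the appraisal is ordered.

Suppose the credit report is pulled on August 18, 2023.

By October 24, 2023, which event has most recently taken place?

The credit report is pulled: Aug 18, 2023.
The appraisal is ordered: Aug 18, 2023 + 4 days = Aug 22, 2023.
Underwriting issues conditional approval: Aug 22, 2023 + 21 days = Sep 12, 2023.
Clear-to-close is issued: Sep 12, 2023 + 18 days = Sep 30, 2023.
Closing takes place: Sep 30, 2023 + 25 days = Oct 25, 2023.
Oct 24, 2023 falls between when clear-to-close is issued (Sep 30, 2023) and when closing takes place (Oct 25, 2023).

Clear-to-close is issued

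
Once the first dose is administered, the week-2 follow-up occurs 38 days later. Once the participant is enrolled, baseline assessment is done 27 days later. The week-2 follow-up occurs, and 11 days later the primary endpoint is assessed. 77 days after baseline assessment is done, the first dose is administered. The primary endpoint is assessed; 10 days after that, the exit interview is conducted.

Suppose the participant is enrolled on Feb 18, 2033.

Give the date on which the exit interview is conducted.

Jul 31, 2033

The participant is enrolled: Feb 18, 2033.
Baseline assessment is done: Feb 18, 2033 + 27 days = Mar 17, 2033.
The first dose is administered: Mar 17, 2033 + 77 days = Jun 2, 2033.
The week-2 follow-up occurs: Jun 2, 2033 + 38 days = Jul 10, 2033.
The primary endpoint is assessed: Jul 10, 2033 + 11 days = Jul 21, 2033.
The exit interview is conducted: Jul 21, 2033 + 10 days = Jul 31, 2033.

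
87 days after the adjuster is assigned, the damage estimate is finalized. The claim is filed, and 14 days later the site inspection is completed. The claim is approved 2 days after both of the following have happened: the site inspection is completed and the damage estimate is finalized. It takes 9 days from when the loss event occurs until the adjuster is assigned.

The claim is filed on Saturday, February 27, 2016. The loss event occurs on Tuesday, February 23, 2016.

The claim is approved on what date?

The claim is filed: Feb 27, 2016.
The site inspection is completed: Feb 27, 2016 + 14 days = Mar 12, 2016.
The loss event occurs: Feb 23, 2016.
The adjuster is assigned: Feb 23, 2016 + 9 days = Mar 3, 2016.
The damage estimate is finalized: Mar 3, 2016 + 87 days = May 29, 2016.
Both prerequisites met — the site inspection is completed (Mar 12, 2016), the damage estimate is finalized (May 29, 2016); the later is May 29, 2016.
The claim is approved: May 29, 2016 + 2 days = May 31, 2016.

Tuesday, May 31, 2016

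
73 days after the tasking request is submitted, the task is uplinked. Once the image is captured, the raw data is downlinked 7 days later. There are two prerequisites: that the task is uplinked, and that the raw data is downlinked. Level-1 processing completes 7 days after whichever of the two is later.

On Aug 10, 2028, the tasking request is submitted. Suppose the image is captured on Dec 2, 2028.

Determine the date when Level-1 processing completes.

Dec 16, 2028

The tasking request is submitted: Aug 10, 2028.
The task is uplinked: Aug 10, 2028 + 73 days = Oct 22, 2028.
The image is captured: Dec 2, 2028.
The raw data is downlinked: Dec 2, 2028 + 7 days = Dec 9, 2028.
Both prerequisites met — the task is uplinked (Oct 22, 2028), the raw data is downlinked (Dec 9, 2028); the later is Dec 9, 2028.
Level-1 processing completes: Dec 9, 2028 + 7 days = Dec 16, 2028.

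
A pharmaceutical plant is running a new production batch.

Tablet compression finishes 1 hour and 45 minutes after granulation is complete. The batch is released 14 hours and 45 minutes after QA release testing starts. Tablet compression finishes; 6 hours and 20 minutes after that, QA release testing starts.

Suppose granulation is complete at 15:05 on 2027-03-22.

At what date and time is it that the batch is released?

Granulation is complete: 15:05 Mar 22, 2027.
Tablet compression finishes: 15:05 Mar 22, 2027 + 1h45m = 16:50 Mar 22, 2027.
QA release testing starts: 16:50 Mar 22, 2027 + 6h20m = 23:10 Mar 22, 2027.
The batch is released: 23:10 Mar 22, 2027 + 14h45m = 13:55 Mar 23, 2027.

13:55 on 2027-03-23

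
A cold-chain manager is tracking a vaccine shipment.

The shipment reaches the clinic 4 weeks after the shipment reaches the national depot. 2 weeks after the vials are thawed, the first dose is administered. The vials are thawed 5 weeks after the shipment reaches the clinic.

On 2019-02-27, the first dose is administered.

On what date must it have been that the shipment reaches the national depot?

2018-12-12

The first dose is administered: Feb 27, 2019.
The vials are thawed: Feb 27, 2019 − 2 weeks = Feb 13, 2019.
The shipment reaches the clinic: Feb 13, 2019 − 5 weeks = Jan 9, 2019.
The shipment reaches the national depot: Jan 9, 2019 − 4 weeks = Dec 12, 2018.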